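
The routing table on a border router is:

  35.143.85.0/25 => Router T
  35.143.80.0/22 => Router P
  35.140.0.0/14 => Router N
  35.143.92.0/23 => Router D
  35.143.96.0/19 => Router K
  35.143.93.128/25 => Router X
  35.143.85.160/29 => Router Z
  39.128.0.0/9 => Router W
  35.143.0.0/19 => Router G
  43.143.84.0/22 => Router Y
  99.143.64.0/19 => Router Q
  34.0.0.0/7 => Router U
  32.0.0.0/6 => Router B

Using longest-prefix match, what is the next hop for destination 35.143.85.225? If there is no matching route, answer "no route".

Routes whose prefix contains 35.143.85.225:
  32.0.0.0/6 (32.0.0.0 - 35.255.255.255) -> Router B
  34.0.0.0/7 (34.0.0.0 - 35.255.255.255) -> Router U
  35.140.0.0/14 (35.140.0.0 - 35.143.255.255) -> Router N
More-specific entries that do NOT match:
  35.143.85.160/29 (35.143.85.160 - 35.143.85.167) does not contain 35.143.85.225
  35.143.85.0/25 (35.143.85.0 - 35.143.85.127) does not contain 35.143.85.225
  35.143.93.128/25 (35.143.93.128 - 35.143.93.255) does not contain 35.143.85.225
  35.143.92.0/23 (35.143.92.0 - 35.143.93.255) does not contain 35.143.85.225
  35.143.80.0/22 (35.143.80.0 - 35.143.83.255) does not contain 35.143.85.225
  43.143.84.0/22 (43.143.84.0 - 43.143.87.255) does not contain 35.143.85.225
  35.143.96.0/19 (35.143.96.0 - 35.143.127.255) does not contain 35.143.85.225
  35.143.0.0/19 (35.143.0.0 - 35.143.31.255) does not contain 35.143.85.225
  99.143.64.0/19 (99.143.64.0 - 99.143.95.255) does not contain 35.143.85.225
Longest matching prefix is /14 -> next hop Router N.

Router N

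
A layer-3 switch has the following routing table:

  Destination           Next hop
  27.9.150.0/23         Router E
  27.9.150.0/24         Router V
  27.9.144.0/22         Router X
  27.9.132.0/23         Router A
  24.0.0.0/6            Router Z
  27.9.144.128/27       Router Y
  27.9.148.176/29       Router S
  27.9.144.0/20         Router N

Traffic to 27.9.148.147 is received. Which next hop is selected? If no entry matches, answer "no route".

Routes whose prefix contains 27.9.148.147:
  24.0.0.0/6 (24.0.0.0 - 27.255.255.255) -> Router Z
  27.9.144.0/20 (27.9.144.0 - 27.9.159.255) -> Router N
More-specific entries that do NOT match:
  27.9.148.176/29 (27.9.148.176 - 27.9.148.183) does not contain 27.9.148.147
  27.9.144.128/27 (27.9.144.128 - 27.9.144.159) does not contain 27.9.148.147
  27.9.150.0/24 (27.9.150.0 - 27.9.150.255) does not contain 27.9.148.147
  27.9.150.0/23 (27.9.150.0 - 27.9.151.255) does not contain 27.9.148.147
  27.9.132.0/23 (27.9.132.0 - 27.9.133.255) does not contain 27.9.148.147
  27.9.144.0/22 (27.9.144.0 - 27.9.147.255) does not contain 27.9.148.147
Longest matching prefix is /20 -> next hop Router N.

Router N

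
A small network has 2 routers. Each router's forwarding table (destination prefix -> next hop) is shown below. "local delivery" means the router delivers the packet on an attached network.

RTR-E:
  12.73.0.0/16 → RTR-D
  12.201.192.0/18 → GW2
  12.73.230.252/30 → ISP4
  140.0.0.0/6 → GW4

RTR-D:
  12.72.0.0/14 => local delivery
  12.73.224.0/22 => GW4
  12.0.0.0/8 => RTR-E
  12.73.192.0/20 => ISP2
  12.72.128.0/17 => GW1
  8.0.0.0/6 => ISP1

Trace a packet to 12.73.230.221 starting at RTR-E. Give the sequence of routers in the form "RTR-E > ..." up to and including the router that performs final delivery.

At RTR-E: longest match for 12.73.230.221 is 12.73.0.0/16 -> RTR-D
At RTR-D: longest match for 12.73.230.221 is 12.72.0.0/14 -> local delivery

RTR-E > RTR-D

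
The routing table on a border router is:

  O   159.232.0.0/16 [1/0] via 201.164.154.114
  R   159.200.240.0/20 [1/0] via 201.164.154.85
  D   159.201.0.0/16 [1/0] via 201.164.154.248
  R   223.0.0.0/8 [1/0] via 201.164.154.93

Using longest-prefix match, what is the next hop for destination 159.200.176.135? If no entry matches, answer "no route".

no route

No entry's prefix contains 159.200.176.135; there is no default route.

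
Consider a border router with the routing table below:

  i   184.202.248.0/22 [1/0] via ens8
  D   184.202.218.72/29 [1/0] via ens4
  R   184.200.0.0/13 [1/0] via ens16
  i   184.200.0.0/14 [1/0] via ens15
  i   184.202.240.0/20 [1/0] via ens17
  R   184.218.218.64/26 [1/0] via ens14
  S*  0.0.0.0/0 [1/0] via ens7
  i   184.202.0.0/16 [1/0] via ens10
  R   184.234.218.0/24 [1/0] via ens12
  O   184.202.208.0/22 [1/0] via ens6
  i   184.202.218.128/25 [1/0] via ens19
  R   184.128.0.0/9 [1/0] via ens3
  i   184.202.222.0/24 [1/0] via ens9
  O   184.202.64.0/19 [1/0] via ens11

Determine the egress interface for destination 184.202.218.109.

Routes whose prefix contains 184.202.218.109:
  0.0.0.0/0 (default, matches everything) -> ens7
  184.128.0.0/9 (184.128.0.0 - 184.255.255.255) -> ens3
  184.200.0.0/13 (184.200.0.0 - 184.207.255.255) -> ens16
  184.200.0.0/14 (184.200.0.0 - 184.203.255.255) -> ens15
  184.202.0.0/16 (184.202.0.0 - 184.202.255.255) -> ens10
More-specific entries that do NOT match:
  184.202.218.72/29 (184.202.218.72 - 184.202.218.79) does not contain 184.202.218.109
  184.218.218.64/26 (184.218.218.64 - 184.218.218.127) does not contain 184.202.218.109
  184.202.218.128/25 (184.202.218.128 - 184.202.218.255) does not contain 184.202.218.109
  184.234.218.0/24 (184.234.218.0 - 184.234.218.255) does not contain 184.202.218.109
  184.202.222.0/24 (184.202.222.0 - 184.202.222.255) does not contain 184.202.218.109
  184.202.248.0/22 (184.202.248.0 - 184.202.251.255) does not contain 184.202.218.109
  184.202.208.0/22 (184.202.208.0 - 184.202.211.255) does not contain 184.202.218.109
  184.202.240.0/20 (184.202.240.0 - 184.202.255.255) does not contain 184.202.218.109
  184.202.64.0/19 (184.202.64.0 - 184.202.95.255) does not contain 184.202.218.109
Longest matching prefix is /16 -> interface ens10.

ens10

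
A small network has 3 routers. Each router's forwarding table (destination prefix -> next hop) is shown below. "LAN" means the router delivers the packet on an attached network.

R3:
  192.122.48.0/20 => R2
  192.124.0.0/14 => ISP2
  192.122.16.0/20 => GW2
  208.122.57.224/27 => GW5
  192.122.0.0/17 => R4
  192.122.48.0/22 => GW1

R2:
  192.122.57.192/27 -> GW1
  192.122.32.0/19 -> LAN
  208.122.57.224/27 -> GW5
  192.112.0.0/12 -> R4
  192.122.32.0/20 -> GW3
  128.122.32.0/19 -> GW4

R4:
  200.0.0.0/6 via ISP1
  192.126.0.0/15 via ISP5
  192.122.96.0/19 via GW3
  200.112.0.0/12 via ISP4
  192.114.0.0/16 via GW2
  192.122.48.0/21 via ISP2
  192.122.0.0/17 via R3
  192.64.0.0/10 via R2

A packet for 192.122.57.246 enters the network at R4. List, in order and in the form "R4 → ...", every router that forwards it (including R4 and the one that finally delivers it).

At R4: longest match for 192.122.57.246 is 192.122.0.0/17 -> R3
At R3: longest match for 192.122.57.246 is 192.122.48.0/20 -> R2
At R2: longest match for 192.122.57.246 is 192.122.32.0/19 -> LAN

R4 → R3 → R2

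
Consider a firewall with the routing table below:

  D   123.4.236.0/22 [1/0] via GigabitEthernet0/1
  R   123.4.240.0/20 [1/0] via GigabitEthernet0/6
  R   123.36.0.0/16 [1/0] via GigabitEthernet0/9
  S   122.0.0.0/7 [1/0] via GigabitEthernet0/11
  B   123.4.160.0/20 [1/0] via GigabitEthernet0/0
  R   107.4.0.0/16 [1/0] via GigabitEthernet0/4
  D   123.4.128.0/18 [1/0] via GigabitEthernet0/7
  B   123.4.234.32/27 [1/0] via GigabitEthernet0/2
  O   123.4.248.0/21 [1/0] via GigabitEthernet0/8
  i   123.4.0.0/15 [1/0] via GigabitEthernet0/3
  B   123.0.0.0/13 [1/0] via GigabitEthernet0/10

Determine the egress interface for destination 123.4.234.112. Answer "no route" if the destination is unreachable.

Routes whose prefix contains 123.4.234.112:
  122.0.0.0/7 (122.0.0.0 - 123.255.255.255) -> GigabitEthernet0/11
  123.0.0.0/13 (123.0.0.0 - 123.7.255.255) -> GigabitEthernet0/10
  123.4.0.0/15 (123.4.0.0 - 123.5.255.255) -> GigabitEthernet0/3
More-specific entries that do NOT match:
  123.4.234.32/27 (123.4.234.32 - 123.4.234.63) does not contain 123.4.234.112
  123.4.236.0/22 (123.4.236.0 - 123.4.239.255) does not contain 123.4.234.112
  123.4.248.0/21 (123.4.248.0 - 123.4.255.255) does not contain 123.4.234.112
  123.4.240.0/20 (123.4.240.0 - 123.4.255.255) does not contain 123.4.234.112
  123.4.160.0/20 (123.4.160.0 - 123.4.175.255) does not contain 123.4.234.112
  123.4.128.0/18 (123.4.128.0 - 123.4.191.255) does not contain 123.4.234.112
  123.36.0.0/16 (123.36.0.0 - 123.36.255.255) does not contain 123.4.234.112
  107.4.0.0/16 (107.4.0.0 - 107.4.255.255) does not contain 123.4.234.112
Longest matching prefix is /15 -> interface GigabitEthernet0/3.

GigabitEthernet0/3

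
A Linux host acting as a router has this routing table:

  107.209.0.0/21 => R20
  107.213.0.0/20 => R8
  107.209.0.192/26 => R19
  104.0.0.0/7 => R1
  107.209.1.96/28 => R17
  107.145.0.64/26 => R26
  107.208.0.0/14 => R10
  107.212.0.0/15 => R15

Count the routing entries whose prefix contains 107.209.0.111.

2

Prefixes containing 107.209.0.111:
  107.208.0.0/14 (107.208.0.0 - 107.211.255.255)
  107.209.0.0/21 (107.209.0.0 - 107.209.7.255)
Total matching entries: 2.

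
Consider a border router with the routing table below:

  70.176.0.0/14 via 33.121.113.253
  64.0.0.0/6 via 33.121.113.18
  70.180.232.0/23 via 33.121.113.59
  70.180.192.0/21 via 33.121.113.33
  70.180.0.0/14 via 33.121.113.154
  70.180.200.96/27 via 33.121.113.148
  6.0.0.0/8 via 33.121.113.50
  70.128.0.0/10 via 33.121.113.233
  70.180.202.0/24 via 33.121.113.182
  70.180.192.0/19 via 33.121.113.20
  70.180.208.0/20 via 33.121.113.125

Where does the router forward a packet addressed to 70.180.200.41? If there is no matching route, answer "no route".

33.121.113.20

Routes whose prefix contains 70.180.200.41:
  70.128.0.0/10 (70.128.0.0 - 70.191.255.255) -> 33.121.113.233
  70.180.0.0/14 (70.180.0.0 - 70.183.255.255) -> 33.121.113.154
  70.180.192.0/19 (70.180.192.0 - 70.180.223.255) -> 33.121.113.20
More-specific entries that do NOT match:
  70.180.200.96/27 (70.180.200.96 - 70.180.200.127) does not contain 70.180.200.41
  70.180.202.0/24 (70.180.202.0 - 70.180.202.255) does not contain 70.180.200.41
  70.180.232.0/23 (70.180.232.0 - 70.180.233.255) does not contain 70.180.200.41
  70.180.192.0/21 (70.180.192.0 - 70.180.199.255) does not contain 70.180.200.41
  70.180.208.0/20 (70.180.208.0 - 70.180.223.255) does not contain 70.180.200.41
Longest matching prefix is /19 -> next hop 33.121.113.20.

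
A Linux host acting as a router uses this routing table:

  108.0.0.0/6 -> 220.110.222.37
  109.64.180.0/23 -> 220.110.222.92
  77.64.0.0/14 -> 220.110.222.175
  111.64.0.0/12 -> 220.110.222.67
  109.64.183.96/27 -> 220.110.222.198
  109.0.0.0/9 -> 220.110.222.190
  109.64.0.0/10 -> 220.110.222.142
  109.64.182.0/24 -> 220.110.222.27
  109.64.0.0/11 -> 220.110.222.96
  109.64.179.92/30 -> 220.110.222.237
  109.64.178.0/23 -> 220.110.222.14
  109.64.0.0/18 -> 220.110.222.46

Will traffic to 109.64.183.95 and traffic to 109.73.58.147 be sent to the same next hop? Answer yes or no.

109.64.183.95: longest match 109.64.0.0/11 -> 220.110.222.96
109.73.58.147: longest match 109.64.0.0/11 -> 220.110.222.96

yes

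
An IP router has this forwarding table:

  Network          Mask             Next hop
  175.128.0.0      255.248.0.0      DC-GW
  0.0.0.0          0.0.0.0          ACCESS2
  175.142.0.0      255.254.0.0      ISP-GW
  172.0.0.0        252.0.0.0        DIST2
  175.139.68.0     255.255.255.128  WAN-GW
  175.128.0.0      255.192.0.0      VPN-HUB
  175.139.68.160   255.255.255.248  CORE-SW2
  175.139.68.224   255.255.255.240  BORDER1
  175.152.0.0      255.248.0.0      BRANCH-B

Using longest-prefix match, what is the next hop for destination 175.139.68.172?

Routes whose prefix contains 175.139.68.172:
  0.0.0.0/0 (default, matches everything) -> ACCESS2
  172.0.0.0/6 (172.0.0.0 - 175.255.255.255) -> DIST2
  175.128.0.0/10 (175.128.0.0 - 175.191.255.255) -> VPN-HUB
More-specific entries that do NOT match:
  175.139.68.160/29 (175.139.68.160 - 175.139.68.167) does not contain 175.139.68.172
  175.139.68.224/28 (175.139.68.224 - 175.139.68.239) does not contain 175.139.68.172
  175.139.68.0/25 (175.139.68.0 - 175.139.68.127) does not contain 175.139.68.172
  175.142.0.0/15 (175.142.0.0 - 175.143.255.255) does not contain 175.139.68.172
  175.128.0.0/13 (175.128.0.0 - 175.135.255.255) does not contain 175.139.68.172
  175.152.0.0/13 (175.152.0.0 - 175.159.255.255) does not contain 175.139.68.172
Longest matching prefix is /10 -> next hop VPN-HUB.

VPN-HUB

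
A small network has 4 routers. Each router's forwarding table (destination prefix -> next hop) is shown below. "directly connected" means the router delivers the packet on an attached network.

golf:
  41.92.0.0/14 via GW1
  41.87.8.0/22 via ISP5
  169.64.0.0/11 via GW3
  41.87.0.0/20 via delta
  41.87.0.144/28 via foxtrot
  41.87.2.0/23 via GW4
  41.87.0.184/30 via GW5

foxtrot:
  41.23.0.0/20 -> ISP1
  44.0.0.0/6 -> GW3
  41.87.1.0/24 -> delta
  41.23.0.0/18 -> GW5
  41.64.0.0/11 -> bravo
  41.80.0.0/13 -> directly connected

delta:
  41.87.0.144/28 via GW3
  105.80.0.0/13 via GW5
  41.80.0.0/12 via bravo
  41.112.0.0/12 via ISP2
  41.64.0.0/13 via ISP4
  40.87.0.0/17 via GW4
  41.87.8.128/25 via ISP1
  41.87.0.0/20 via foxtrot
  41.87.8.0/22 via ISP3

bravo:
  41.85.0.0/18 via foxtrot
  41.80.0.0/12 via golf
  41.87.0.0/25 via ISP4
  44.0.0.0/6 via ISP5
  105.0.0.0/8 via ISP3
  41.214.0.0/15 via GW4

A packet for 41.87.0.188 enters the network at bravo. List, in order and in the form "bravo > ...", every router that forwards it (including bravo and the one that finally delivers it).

bravo > golf > delta > foxtrot

At bravo: longest match for 41.87.0.188 is 41.80.0.0/12 -> golf
At golf: longest match for 41.87.0.188 is 41.87.0.0/20 -> delta
At delta: longest match for 41.87.0.188 is 41.87.0.0/20 -> foxtrot
At foxtrot: longest match for 41.87.0.188 is 41.80.0.0/13 -> directly connected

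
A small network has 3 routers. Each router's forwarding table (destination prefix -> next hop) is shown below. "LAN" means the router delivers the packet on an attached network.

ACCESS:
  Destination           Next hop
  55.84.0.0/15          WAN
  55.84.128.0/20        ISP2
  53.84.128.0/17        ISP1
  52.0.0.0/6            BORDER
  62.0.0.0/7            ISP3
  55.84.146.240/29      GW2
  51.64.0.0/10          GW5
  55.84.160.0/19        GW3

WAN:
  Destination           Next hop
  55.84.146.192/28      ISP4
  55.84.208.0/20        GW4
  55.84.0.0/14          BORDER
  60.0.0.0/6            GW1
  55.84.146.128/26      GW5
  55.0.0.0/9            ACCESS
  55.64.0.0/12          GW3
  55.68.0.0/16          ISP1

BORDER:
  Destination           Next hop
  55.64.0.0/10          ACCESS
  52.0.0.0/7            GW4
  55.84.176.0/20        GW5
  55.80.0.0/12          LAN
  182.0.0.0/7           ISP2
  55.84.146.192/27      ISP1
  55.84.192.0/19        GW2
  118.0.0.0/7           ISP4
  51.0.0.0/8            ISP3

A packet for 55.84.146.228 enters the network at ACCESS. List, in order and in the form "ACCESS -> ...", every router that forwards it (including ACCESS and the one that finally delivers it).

ACCESS -> WAN -> BORDER

At ACCESS: longest match for 55.84.146.228 is 55.84.0.0/15 -> WAN
At WAN: longest match for 55.84.146.228 is 55.84.0.0/14 -> BORDER
At BORDER: longest match for 55.84.146.228 is 55.80.0.0/12 -> LAN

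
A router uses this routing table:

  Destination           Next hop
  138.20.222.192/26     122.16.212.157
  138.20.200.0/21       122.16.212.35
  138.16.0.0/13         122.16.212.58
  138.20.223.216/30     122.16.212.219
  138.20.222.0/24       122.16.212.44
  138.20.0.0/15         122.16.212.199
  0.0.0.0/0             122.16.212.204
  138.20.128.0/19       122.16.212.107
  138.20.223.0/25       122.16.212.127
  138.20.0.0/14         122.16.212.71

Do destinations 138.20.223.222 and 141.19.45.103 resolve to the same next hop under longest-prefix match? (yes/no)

138.20.223.222: longest match 138.20.0.0/15 -> 122.16.212.199
141.19.45.103: longest match 0.0.0.0/0 -> 122.16.212.204

no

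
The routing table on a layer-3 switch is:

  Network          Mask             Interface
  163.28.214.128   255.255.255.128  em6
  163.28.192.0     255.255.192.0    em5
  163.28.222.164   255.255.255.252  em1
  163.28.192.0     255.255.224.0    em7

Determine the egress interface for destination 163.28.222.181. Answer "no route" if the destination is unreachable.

Routes whose prefix contains 163.28.222.181:
  163.28.192.0/18 (163.28.192.0 - 163.28.255.255) -> em5
  163.28.192.0/19 (163.28.192.0 - 163.28.223.255) -> em7
More-specific entries that do NOT match:
  163.28.222.164/30 (163.28.222.164 - 163.28.222.167) does not contain 163.28.222.181
  163.28.214.128/25 (163.28.214.128 - 163.28.214.255) does not contain 163.28.222.181
Longest matching prefix is /19 -> interface em7.

em7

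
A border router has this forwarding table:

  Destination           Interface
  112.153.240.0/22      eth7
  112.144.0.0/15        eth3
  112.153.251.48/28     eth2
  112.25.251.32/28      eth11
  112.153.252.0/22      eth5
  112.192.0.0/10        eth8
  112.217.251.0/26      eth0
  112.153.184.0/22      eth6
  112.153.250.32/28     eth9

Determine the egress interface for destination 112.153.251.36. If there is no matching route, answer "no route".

No entry's prefix contains 112.153.251.36; there is no default route.

no route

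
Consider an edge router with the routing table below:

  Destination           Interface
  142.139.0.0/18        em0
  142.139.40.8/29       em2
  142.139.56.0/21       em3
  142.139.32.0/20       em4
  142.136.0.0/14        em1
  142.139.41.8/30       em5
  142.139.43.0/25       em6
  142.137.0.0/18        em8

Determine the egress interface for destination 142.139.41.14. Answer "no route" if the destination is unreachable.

Routes whose prefix contains 142.139.41.14:
  142.136.0.0/14 (142.136.0.0 - 142.139.255.255) -> em1
  142.139.0.0/18 (142.139.0.0 - 142.139.63.255) -> em0
  142.139.32.0/20 (142.139.32.0 - 142.139.47.255) -> em4
More-specific entries that do NOT match:
  142.139.41.8/30 (142.139.41.8 - 142.139.41.11) does not contain 142.139.41.14
  142.139.40.8/29 (142.139.40.8 - 142.139.40.15) does not contain 142.139.41.14
  142.139.43.0/25 (142.139.43.0 - 142.139.43.127) does not contain 142.139.41.14
  142.139.56.0/21 (142.139.56.0 - 142.139.63.255) does not contain 142.139.41.14
Longest matching prefix is /20 -> interface em4.

em4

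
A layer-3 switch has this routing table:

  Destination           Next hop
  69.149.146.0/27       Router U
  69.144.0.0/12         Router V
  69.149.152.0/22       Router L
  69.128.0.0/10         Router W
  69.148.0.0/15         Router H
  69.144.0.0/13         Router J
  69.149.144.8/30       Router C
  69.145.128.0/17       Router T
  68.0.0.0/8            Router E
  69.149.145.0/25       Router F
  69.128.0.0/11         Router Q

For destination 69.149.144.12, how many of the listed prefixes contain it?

Prefixes containing 69.149.144.12:
  69.128.0.0/10 (69.128.0.0 - 69.191.255.255)
  69.128.0.0/11 (69.128.0.0 - 69.159.255.255)
  69.144.0.0/12 (69.144.0.0 - 69.159.255.255)
  69.144.0.0/13 (69.144.0.0 - 69.151.255.255)
  69.148.0.0/15 (69.148.0.0 - 69.149.255.255)
Total matching entries: 5.

5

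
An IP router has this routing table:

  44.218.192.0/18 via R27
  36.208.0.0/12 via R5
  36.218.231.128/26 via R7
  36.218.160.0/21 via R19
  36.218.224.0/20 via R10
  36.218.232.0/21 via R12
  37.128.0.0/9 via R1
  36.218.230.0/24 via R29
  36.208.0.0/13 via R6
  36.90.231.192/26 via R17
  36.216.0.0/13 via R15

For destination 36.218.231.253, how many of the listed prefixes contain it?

Prefixes containing 36.218.231.253:
  36.208.0.0/12 (36.208.0.0 - 36.223.255.255)
  36.216.0.0/13 (36.216.0.0 - 36.223.255.255)
  36.218.224.0/20 (36.218.224.0 - 36.218.239.255)
Total matching entries: 3.

3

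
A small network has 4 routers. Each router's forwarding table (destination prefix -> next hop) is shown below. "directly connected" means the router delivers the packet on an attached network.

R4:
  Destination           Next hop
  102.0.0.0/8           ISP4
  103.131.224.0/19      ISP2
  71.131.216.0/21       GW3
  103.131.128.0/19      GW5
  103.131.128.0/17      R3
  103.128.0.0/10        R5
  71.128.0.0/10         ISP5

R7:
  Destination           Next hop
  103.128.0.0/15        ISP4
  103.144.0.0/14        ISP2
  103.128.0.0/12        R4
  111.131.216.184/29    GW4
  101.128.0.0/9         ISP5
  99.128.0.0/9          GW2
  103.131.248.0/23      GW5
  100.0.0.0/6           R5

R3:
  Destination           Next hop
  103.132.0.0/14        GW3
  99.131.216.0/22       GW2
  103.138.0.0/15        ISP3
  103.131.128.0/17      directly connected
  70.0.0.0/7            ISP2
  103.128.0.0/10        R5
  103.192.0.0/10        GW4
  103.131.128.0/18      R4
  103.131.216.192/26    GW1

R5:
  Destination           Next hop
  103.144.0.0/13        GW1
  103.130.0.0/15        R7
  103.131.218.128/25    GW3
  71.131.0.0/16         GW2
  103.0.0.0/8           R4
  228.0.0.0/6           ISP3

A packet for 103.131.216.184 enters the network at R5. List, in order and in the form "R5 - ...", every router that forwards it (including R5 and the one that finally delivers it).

At R5: longest match for 103.131.216.184 is 103.130.0.0/15 -> R7
At R7: longest match for 103.131.216.184 is 103.128.0.0/12 -> R4
At R4: longest match for 103.131.216.184 is 103.131.128.0/17 -> R3
At R3: longest match for 103.131.216.184 is 103.131.128.0/17 -> directly connected

R5 - R7 - R4 - R3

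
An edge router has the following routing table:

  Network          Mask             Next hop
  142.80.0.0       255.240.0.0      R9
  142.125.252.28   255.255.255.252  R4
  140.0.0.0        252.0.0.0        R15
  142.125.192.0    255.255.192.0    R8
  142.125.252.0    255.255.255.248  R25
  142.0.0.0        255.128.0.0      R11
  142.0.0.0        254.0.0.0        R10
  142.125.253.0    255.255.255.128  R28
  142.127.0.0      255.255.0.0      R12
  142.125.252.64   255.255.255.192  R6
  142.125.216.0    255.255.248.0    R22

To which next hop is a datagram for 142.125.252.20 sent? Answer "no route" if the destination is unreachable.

Routes whose prefix contains 142.125.252.20:
  140.0.0.0/6 (140.0.0.0 - 143.255.255.255) -> R15
  142.0.0.0/7 (142.0.0.0 - 143.255.255.255) -> R10
  142.0.0.0/9 (142.0.0.0 - 142.127.255.255) -> R11
  142.125.192.0/18 (142.125.192.0 - 142.125.255.255) -> R8
More-specific entries that do NOT match:
  142.125.252.28/30 (142.125.252.28 - 142.125.252.31) does not contain 142.125.252.20
  142.125.252.0/29 (142.125.252.0 - 142.125.252.7) does not contain 142.125.252.20
  142.125.252.64/26 (142.125.252.64 - 142.125.252.127) does not contain 142.125.252.20
  142.125.253.0/25 (142.125.253.0 - 142.125.253.127) does not contain 142.125.252.20
  142.125.216.0/21 (142.125.216.0 - 142.125.223.255) does not contain 142.125.252.20
Longest matching prefix is /18 -> next hop R8.

R8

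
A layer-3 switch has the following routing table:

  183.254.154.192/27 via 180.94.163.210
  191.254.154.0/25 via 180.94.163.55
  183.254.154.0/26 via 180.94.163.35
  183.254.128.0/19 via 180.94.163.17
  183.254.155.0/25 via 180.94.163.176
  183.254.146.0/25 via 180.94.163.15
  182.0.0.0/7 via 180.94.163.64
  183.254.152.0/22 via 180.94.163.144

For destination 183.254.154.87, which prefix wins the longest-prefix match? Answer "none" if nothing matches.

Entries matching 183.254.154.87:
  182.0.0.0/7 (182.0.0.0 - 183.255.255.255)
  183.254.128.0/19 (183.254.128.0 - 183.254.159.255)
  183.254.152.0/22 (183.254.152.0 - 183.254.155.255)
Most specific is 183.254.152.0/22.

183.254.152.0/22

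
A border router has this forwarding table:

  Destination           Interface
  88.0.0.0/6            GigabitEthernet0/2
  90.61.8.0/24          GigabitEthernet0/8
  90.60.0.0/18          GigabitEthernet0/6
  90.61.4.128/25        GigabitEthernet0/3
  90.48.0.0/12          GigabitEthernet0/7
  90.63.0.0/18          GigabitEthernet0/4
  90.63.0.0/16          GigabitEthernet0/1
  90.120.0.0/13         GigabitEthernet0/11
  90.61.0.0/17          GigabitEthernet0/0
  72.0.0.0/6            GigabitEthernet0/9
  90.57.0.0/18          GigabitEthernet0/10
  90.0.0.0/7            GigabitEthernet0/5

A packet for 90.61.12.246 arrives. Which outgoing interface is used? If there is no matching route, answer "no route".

Routes whose prefix contains 90.61.12.246:
  88.0.0.0/6 (88.0.0.0 - 91.255.255.255) -> GigabitEthernet0/2
  90.0.0.0/7 (90.0.0.0 - 91.255.255.255) -> GigabitEthernet0/5
  90.48.0.0/12 (90.48.0.0 - 90.63.255.255) -> GigabitEthernet0/7
  90.61.0.0/17 (90.61.0.0 - 90.61.127.255) -> GigabitEthernet0/0
More-specific entries that do NOT match:
  90.61.4.128/25 (90.61.4.128 - 90.61.4.255) does not contain 90.61.12.246
  90.61.8.0/24 (90.61.8.0 - 90.61.8.255) does not contain 90.61.12.246
  90.60.0.0/18 (90.60.0.0 - 90.60.63.255) does not contain 90.61.12.246
  90.63.0.0/18 (90.63.0.0 - 90.63.63.255) does not contain 90.61.12.246
  90.57.0.0/18 (90.57.0.0 - 90.57.63.255) does not contain 90.61.12.246
Longest matching prefix is /17 -> interface GigabitEthernet0/0.

GigabitEthernet0/0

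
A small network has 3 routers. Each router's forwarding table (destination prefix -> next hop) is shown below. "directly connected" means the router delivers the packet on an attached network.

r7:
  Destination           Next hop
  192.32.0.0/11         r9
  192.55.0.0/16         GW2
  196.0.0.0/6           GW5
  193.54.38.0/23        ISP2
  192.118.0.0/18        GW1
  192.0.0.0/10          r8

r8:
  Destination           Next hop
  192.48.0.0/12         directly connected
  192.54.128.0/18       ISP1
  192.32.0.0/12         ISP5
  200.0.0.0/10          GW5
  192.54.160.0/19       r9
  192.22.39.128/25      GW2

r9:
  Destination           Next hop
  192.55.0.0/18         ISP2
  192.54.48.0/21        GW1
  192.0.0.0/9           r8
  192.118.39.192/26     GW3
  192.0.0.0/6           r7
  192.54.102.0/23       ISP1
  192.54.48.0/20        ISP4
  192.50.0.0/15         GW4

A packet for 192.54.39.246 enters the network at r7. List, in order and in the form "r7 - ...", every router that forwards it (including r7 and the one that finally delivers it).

At r7: longest match for 192.54.39.246 is 192.32.0.0/11 -> r9
At r9: longest match for 192.54.39.246 is 192.0.0.0/9 -> r8
At r8: longest match for 192.54.39.246 is 192.48.0.0/12 -> directly connected

r7 - r9 - r8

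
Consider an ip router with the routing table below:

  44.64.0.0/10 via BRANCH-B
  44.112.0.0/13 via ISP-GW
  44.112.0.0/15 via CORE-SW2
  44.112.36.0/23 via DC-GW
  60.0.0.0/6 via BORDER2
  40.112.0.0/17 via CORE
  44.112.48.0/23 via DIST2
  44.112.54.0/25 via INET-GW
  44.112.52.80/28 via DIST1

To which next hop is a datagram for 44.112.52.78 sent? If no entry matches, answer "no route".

CORE-SW2

Routes whose prefix contains 44.112.52.78:
  44.64.0.0/10 (44.64.0.0 - 44.127.255.255) -> BRANCH-B
  44.112.0.0/13 (44.112.0.0 - 44.119.255.255) -> ISP-GW
  44.112.0.0/15 (44.112.0.0 - 44.113.255.255) -> CORE-SW2
More-specific entries that do NOT match:
  44.112.52.80/28 (44.112.52.80 - 44.112.52.95) does not contain 44.112.52.78
  44.112.54.0/25 (44.112.54.0 - 44.112.54.127) does not contain 44.112.52.78
  44.112.36.0/23 (44.112.36.0 - 44.112.37.255) does not contain 44.112.52.78
  44.112.48.0/23 (44.112.48.0 - 44.112.49.255) does not contain 44.112.52.78
  40.112.0.0/17 (40.112.0.0 - 40.112.127.255) does not contain 44.112.52.78
Longest matching prefix is /15 -> next hop CORE-SW2.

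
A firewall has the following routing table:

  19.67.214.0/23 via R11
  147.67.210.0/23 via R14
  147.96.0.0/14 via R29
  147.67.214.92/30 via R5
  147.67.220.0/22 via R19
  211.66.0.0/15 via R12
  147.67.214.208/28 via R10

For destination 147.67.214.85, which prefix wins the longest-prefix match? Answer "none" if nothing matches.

147.67.214.85 is outside every listed prefix and there is no default route.

none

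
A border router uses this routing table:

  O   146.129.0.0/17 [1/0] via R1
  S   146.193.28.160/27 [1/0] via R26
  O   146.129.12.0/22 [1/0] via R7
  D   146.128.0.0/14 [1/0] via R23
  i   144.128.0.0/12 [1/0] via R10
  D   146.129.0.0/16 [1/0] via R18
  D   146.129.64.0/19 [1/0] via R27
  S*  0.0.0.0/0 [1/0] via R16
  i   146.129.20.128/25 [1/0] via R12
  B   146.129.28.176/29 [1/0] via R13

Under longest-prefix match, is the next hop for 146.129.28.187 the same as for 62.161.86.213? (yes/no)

146.129.28.187: longest match 146.129.0.0/17 -> R1
62.161.86.213: longest match 0.0.0.0/0 -> R16

no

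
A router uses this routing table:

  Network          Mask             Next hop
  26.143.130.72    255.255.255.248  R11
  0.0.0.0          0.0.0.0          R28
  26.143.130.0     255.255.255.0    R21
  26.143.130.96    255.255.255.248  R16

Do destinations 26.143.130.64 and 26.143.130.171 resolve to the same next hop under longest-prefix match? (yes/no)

26.143.130.64: longest match 26.143.130.0/24 -> R21
26.143.130.171: longest match 26.143.130.0/24 -> R21

yes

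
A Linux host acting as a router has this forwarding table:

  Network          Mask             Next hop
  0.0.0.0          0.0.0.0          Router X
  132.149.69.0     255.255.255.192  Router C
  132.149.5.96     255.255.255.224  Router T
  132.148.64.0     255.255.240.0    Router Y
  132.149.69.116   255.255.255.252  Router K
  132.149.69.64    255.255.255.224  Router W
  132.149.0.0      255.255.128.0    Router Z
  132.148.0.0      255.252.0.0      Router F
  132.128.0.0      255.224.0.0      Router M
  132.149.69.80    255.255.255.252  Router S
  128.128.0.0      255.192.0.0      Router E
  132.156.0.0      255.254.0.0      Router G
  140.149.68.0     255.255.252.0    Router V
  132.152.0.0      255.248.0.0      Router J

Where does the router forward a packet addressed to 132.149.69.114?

Router Z

Routes whose prefix contains 132.149.69.114:
  0.0.0.0/0 (default, matches everything) -> Router X
  132.128.0.0/11 (132.128.0.0 - 132.159.255.255) -> Router M
  132.148.0.0/14 (132.148.0.0 - 132.151.255.255) -> Router F
  132.149.0.0/17 (132.149.0.0 - 132.149.127.255) -> Router Z
More-specific entries that do NOT match:
  132.149.69.116/30 (132.149.69.116 - 132.149.69.119) does not contain 132.149.69.114
  132.149.69.80/30 (132.149.69.80 - 132.149.69.83) does not contain 132.149.69.114
  132.149.5.96/27 (132.149.5.96 - 132.149.5.127) does not contain 132.149.69.114
  132.149.69.64/27 (132.149.69.64 - 132.149.69.95) does not contain 132.149.69.114
  132.149.69.0/26 (132.149.69.0 - 132.149.69.63) does not contain 132.149.69.114
  140.149.68.0/22 (140.149.68.0 - 140.149.71.255) does not contain 132.149.69.114
  132.148.64.0/20 (132.148.64.0 - 132.148.79.255) does not contain 132.149.69.114
Longest matching prefix is /17 -> next hop Router Z.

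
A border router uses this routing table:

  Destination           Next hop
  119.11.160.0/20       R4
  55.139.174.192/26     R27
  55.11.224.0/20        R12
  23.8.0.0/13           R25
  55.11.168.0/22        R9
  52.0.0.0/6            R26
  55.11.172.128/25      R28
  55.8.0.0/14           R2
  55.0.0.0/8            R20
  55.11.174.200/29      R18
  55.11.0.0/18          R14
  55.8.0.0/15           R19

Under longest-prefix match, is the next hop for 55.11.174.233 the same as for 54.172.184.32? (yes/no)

no

55.11.174.233: longest match 55.8.0.0/14 -> R2
54.172.184.32: longest match 52.0.0.0/6 -> R26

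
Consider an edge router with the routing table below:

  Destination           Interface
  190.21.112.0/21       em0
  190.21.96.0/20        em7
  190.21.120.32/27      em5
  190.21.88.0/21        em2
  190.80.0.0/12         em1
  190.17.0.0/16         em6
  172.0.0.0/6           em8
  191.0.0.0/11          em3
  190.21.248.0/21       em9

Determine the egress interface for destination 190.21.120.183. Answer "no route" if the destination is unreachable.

No entry's prefix contains 190.21.120.183; there is no default route.

no route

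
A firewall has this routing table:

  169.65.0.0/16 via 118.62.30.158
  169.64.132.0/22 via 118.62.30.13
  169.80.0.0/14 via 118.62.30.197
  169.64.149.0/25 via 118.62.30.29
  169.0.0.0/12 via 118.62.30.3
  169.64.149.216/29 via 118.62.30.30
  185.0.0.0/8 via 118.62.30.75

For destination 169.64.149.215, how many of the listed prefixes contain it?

0

No listed prefix contains 169.64.149.215.
Total matching entries: 0.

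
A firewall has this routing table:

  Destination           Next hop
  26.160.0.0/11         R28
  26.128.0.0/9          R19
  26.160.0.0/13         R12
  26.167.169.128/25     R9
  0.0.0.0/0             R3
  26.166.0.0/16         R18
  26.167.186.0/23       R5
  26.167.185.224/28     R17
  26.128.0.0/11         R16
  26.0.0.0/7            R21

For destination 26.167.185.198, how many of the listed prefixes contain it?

5

Prefixes containing 26.167.185.198:
  0.0.0.0/0 (default, matches everything)
  26.0.0.0/7 (26.0.0.0 - 27.255.255.255)
  26.128.0.0/9 (26.128.0.0 - 26.255.255.255)
  26.160.0.0/11 (26.160.0.0 - 26.191.255.255)
  26.160.0.0/13 (26.160.0.0 - 26.167.255.255)
Total matching entries: 5.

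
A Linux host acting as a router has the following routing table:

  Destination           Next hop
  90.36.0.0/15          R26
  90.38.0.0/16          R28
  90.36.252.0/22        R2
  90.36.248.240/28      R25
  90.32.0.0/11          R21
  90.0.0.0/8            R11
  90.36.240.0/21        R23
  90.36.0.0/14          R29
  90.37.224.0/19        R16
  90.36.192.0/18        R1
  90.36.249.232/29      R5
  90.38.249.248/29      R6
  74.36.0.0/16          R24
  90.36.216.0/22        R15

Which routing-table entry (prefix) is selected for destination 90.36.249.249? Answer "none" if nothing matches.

Entries matching 90.36.249.249:
  90.0.0.0/8 (90.0.0.0 - 90.255.255.255)
  90.32.0.0/11 (90.32.0.0 - 90.63.255.255)
  90.36.0.0/14 (90.36.0.0 - 90.39.255.255)
  90.36.0.0/15 (90.36.0.0 - 90.37.255.255)
  90.36.192.0/18 (90.36.192.0 - 90.36.255.255)
Most specific is 90.36.192.0/18.

90.36.192.0/18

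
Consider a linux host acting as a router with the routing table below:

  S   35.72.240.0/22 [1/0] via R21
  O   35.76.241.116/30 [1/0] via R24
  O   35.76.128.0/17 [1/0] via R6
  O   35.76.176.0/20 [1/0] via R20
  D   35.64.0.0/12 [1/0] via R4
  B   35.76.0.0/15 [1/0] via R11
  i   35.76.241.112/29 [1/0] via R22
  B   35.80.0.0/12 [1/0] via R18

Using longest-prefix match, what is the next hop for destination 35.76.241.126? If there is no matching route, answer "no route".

R6

Routes whose prefix contains 35.76.241.126:
  35.64.0.0/12 (35.64.0.0 - 35.79.255.255) -> R4
  35.76.0.0/15 (35.76.0.0 - 35.77.255.255) -> R11
  35.76.128.0/17 (35.76.128.0 - 35.76.255.255) -> R6
More-specific entries that do NOT match:
  35.76.241.116/30 (35.76.241.116 - 35.76.241.119) does not contain 35.76.241.126
  35.76.241.112/29 (35.76.241.112 - 35.76.241.119) does not contain 35.76.241.126
  35.72.240.0/22 (35.72.240.0 - 35.72.243.255) does not contain 35.76.241.126
  35.76.176.0/20 (35.76.176.0 - 35.76.191.255) does not contain 35.76.241.126
Longest matching prefix is /17 -> next hop R6.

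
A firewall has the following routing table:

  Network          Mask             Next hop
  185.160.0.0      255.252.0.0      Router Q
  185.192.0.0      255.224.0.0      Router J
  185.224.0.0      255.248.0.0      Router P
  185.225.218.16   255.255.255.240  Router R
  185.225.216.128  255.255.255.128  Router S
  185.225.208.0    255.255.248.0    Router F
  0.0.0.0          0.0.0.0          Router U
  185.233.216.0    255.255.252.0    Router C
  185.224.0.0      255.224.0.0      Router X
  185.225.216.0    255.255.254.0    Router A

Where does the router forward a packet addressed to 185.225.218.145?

Routes whose prefix contains 185.225.218.145:
  0.0.0.0/0 (default, matches everything) -> Router U
  185.224.0.0/11 (185.224.0.0 - 185.255.255.255) -> Router X
  185.224.0.0/13 (185.224.0.0 - 185.231.255.255) -> Router P
More-specific entries that do NOT match:
  185.225.218.16/28 (185.225.218.16 - 185.225.218.31) does not contain 185.225.218.145
  185.225.216.128/25 (185.225.216.128 - 185.225.216.255) does not contain 185.225.218.145
  185.225.216.0/23 (185.225.216.0 - 185.225.217.255) does not contain 185.225.218.145
  185.233.216.0/22 (185.233.216.0 - 185.233.219.255) does not contain 185.225.218.145
  185.225.208.0/21 (185.225.208.0 - 185.225.215.255) does not contain 185.225.218.145
  185.160.0.0/14 (185.160.0.0 - 185.163.255.255) does not contain 185.225.218.145
Longest matching prefix is /13 -> next hop Router P.

Router P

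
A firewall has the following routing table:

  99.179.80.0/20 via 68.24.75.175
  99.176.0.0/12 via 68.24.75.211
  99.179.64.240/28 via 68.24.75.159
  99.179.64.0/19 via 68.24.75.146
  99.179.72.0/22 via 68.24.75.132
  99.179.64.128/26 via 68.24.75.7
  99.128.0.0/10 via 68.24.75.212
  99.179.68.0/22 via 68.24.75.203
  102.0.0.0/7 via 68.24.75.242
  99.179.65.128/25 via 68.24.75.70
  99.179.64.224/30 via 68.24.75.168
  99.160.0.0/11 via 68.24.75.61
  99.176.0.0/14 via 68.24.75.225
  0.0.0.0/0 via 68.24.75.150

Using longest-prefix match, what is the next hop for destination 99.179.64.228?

68.24.75.146

Routes whose prefix contains 99.179.64.228:
  0.0.0.0/0 (default, matches everything) -> 68.24.75.150
  99.128.0.0/10 (99.128.0.0 - 99.191.255.255) -> 68.24.75.212
  99.160.0.0/11 (99.160.0.0 - 99.191.255.255) -> 68.24.75.61
  99.176.0.0/12 (99.176.0.0 - 99.191.255.255) -> 68.24.75.211
  99.176.0.0/14 (99.176.0.0 - 99.179.255.255) -> 68.24.75.225
  99.179.64.0/19 (99.179.64.0 - 99.179.95.255) -> 68.24.75.146
More-specific entries that do NOT match:
  99.179.64.224/30 (99.179.64.224 - 99.179.64.227) does not contain 99.179.64.228
  99.179.64.240/28 (99.179.64.240 - 99.179.64.255) does not contain 99.179.64.228
  99.179.64.128/26 (99.179.64.128 - 99.179.64.191) does not contain 99.179.64.228
  99.179.65.128/25 (99.179.65.128 - 99.179.65.255) does not contain 99.179.64.228
  99.179.72.0/22 (99.179.72.0 - 99.179.75.255) does not contain 99.179.64.228
  99.179.68.0/22 (99.179.68.0 - 99.179.71.255) does not contain 99.179.64.228
  99.179.80.0/20 (99.179.80.0 - 99.179.95.255) does not contain 99.179.64.228
Longest matching prefix is /19 -> next hop 68.24.75.146.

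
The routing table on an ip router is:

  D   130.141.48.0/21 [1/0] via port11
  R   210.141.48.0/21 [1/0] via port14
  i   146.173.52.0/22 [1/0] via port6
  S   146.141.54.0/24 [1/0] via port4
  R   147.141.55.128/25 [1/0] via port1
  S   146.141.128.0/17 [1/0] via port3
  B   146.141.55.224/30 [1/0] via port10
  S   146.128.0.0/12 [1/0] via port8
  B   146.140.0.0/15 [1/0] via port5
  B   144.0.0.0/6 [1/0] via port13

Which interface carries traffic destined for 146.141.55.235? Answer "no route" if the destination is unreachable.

port5

Routes whose prefix contains 146.141.55.235:
  144.0.0.0/6 (144.0.0.0 - 147.255.255.255) -> port13
  146.128.0.0/12 (146.128.0.0 - 146.143.255.255) -> port8
  146.140.0.0/15 (146.140.0.0 - 146.141.255.255) -> port5
More-specific entries that do NOT match:
  146.141.55.224/30 (146.141.55.224 - 146.141.55.227) does not contain 146.141.55.235
  147.141.55.128/25 (147.141.55.128 - 147.141.55.255) does not contain 146.141.55.235
  146.141.54.0/24 (146.141.54.0 - 146.141.54.255) does not contain 146.141.55.235
  146.173.52.0/22 (146.173.52.0 - 146.173.55.255) does not contain 146.141.55.235
  130.141.48.0/21 (130.141.48.0 - 130.141.55.255) does not contain 146.141.55.235
  210.141.48.0/21 (210.141.48.0 - 210.141.55.255) does not contain 146.141.55.235
  146.141.128.0/17 (146.141.128.0 - 146.141.255.255) does not contain 146.141.55.235
Longest matching prefix is /15 -> interface port5.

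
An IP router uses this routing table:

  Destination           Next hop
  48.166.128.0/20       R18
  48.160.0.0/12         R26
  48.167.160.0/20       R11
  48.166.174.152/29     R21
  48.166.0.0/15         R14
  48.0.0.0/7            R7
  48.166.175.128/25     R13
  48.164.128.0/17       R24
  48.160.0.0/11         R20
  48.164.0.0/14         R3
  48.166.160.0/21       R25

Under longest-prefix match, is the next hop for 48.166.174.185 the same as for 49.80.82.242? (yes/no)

48.166.174.185: longest match 48.166.0.0/15 -> R14
49.80.82.242: longest match 48.0.0.0/7 -> R7

no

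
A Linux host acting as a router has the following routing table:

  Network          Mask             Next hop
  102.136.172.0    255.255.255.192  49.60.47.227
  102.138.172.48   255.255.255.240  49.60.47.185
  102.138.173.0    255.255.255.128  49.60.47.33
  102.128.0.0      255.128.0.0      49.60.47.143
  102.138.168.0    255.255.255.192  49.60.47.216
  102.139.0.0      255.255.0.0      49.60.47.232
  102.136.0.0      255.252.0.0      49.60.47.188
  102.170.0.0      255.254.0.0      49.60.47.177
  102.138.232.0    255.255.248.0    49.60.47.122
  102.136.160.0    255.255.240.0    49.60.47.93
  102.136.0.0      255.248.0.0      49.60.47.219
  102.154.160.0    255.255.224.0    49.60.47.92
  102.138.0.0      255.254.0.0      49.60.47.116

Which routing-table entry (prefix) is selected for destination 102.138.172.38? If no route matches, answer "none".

102.138.0.0/15

Entries matching 102.138.172.38:
  102.128.0.0/9 (102.128.0.0 - 102.255.255.255)
  102.136.0.0/13 (102.136.0.0 - 102.143.255.255)
  102.136.0.0/14 (102.136.0.0 - 102.139.255.255)
  102.138.0.0/15 (102.138.0.0 - 102.139.255.255)
Most specific is 102.138.0.0/15.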